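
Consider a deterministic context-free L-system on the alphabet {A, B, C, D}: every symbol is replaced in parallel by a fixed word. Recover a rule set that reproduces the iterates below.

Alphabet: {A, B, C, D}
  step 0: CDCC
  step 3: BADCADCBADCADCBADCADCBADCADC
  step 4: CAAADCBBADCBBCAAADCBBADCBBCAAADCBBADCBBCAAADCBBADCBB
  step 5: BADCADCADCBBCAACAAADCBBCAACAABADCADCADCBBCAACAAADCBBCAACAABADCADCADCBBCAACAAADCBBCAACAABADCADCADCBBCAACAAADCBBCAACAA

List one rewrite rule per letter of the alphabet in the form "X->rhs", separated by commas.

A->ADC, B->CAA, C->B, D->B

  step 4 ⇒ step 5: CAAADCBBADCBBCAAADCBBADCBBCAAADCBBADCBBCAAADCBBADCBB ⇒ B·ADC·ADC·ADC·B·B·CAA·CAA·ADC·B·B·CAA·CAA·B·ADC·ADC·ADC·B·B·CAA·CAA·ADC·B·B·CAA·CAA·B·ADC·ADC·ADC·B·B·CAA·CAA·ADC·B·B·CAA·CAA·B·ADC·ADC·ADC·B·B·CAA·CAA·ADC·B·B·CAA·CAA
    A ↦ ADC
    B ↦ CAA
    C ↦ B
    D ↦ B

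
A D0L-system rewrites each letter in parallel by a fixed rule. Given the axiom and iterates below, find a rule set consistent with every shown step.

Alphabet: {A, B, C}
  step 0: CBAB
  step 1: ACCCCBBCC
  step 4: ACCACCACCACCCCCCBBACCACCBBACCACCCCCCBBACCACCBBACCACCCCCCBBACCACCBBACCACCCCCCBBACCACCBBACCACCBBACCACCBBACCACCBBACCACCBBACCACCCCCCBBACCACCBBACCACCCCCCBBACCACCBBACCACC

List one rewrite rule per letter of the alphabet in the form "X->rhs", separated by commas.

  step 0 ⇒ step 1: CBAB ⇒ ACC·CC·BB·CC
    A ↦ BB
    B ↦ CC
    C ↦ ACC

A->BB, B->CC, C->ACC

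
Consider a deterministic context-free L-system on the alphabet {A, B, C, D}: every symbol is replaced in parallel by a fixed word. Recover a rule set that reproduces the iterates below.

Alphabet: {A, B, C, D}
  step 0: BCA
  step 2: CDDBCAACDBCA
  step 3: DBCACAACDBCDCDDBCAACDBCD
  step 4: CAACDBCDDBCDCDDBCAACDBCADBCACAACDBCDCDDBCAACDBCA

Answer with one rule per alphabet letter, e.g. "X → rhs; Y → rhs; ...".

A->CD, B->AC, C->DB, D->CA

  step 3 ⇒ step 4: DBCACAACDBCDCDDBCAACDBCD ⇒ CA·AC·DB·CD·DB·CD·CD·DB·CA·AC·DB·CA·DB·CA·CA·AC·DB·CD·CD·DB·CA·AC·DB·CA
    A ↦ CD
    B ↦ AC
    C ↦ DB
    D ↦ CA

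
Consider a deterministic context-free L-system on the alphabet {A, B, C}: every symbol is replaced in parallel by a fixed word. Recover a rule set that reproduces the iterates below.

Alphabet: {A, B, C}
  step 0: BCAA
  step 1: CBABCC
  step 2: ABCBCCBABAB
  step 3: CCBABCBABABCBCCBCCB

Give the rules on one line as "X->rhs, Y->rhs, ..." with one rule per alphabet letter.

A->C, B->CB, C->AB

  step 2 ⇒ step 3: ABCBCCBABAB ⇒ C·CB·AB·CB·AB·AB·CB·C·CB·C·CB
    A ↦ C
    B ↦ CB
    C ↦ AB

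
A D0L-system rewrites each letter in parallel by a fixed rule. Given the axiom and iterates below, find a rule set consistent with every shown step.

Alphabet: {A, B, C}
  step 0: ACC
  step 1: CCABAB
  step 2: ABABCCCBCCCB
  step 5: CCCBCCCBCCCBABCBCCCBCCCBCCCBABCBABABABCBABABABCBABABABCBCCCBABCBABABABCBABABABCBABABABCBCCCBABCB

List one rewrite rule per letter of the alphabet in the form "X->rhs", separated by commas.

A->CC, B->CB, C->AB

  step 1 ⇒ step 2: CCABAB ⇒ AB·AB·CC·CB·CC·CB
    A ↦ CC
    B ↦ CB
    C ↦ AB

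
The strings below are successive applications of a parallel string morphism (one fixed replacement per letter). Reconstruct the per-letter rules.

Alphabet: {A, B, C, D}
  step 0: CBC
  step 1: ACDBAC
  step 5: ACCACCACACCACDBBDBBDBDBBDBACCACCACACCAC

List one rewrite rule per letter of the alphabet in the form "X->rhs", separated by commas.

A->C, B->DB, C->AC, D->B

  step 0 ⇒ step 1: CBC ⇒ AC·DB·AC
    B ↦ DB
    C ↦ AC
    A ↦ C  (constrained at step 1)
    D ↦ B  (constrained at step 1)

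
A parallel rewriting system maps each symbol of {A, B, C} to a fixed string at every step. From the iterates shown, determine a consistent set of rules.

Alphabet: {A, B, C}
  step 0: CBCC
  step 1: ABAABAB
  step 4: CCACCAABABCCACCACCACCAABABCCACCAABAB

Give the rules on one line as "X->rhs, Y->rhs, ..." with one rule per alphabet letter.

  step 0 ⇒ step 1: CBCC ⇒ AB·A·AB·AB
    B ↦ A
    C ↦ AB
    A ↦ CC  (constrained at step 1)

A->CC, B->A, C->AB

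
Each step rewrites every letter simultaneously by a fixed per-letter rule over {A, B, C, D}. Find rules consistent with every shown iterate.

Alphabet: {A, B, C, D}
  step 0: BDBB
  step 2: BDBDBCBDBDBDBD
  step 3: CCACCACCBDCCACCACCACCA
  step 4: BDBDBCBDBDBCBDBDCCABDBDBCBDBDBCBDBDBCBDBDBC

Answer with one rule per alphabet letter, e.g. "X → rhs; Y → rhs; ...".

  step 3 ⇒ step 4: CCACCACCBDCCACCACCACCA ⇒ BD·BD·BC·BD·BD·BC·BD·BD·CC·A·BD·BD·BC·BD·BD·BC·BD·BD·BC·BD·BD·BC
    A ↦ BC
    B ↦ CC
    C ↦ BD
    D ↦ A

A->BC, B->CC, C->BD, D->A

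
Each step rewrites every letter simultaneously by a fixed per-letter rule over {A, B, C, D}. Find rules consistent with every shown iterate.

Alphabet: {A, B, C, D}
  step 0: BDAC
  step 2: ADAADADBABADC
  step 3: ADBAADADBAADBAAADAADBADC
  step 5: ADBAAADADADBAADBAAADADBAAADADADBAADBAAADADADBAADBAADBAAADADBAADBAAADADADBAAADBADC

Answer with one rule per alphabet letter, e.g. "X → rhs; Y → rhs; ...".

  step 2 ⇒ step 3: ADAADADBABADC ⇒ AD·BA·AD·AD·BA·AD·BA·A·AD·A·AD·BA·DC
    A ↦ AD
    B ↦ A
    C ↦ DC
    D ↦ BA

A->AD, B->A, C->DC, D->BA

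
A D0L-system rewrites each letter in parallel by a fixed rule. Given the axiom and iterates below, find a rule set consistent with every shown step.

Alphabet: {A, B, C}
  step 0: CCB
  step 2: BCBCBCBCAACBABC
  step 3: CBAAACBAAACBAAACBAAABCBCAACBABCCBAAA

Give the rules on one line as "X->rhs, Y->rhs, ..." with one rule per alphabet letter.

  step 2 ⇒ step 3: BCBCBCBCAACBABC ⇒ CBA·AA·CBA·AA·CBA·AA·CBA·AA·BC·BC·AA·CBA·BC·CBA·AA
    A ↦ BC
    B ↦ CBA
    C ↦ AA

A->BC, B->CBA, C->AA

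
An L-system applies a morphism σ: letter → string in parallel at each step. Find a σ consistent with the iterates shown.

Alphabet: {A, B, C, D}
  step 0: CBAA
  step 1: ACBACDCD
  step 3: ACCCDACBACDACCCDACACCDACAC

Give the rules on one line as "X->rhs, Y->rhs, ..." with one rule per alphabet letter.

  step 0 ⇒ step 1: CBAA ⇒ AC·BA·CD·CD
    A ↦ CD
    B ↦ BA
    C ↦ AC
    D ↦ C  (constrained at step 1)

A->CD, B->BA, C->AC, D->C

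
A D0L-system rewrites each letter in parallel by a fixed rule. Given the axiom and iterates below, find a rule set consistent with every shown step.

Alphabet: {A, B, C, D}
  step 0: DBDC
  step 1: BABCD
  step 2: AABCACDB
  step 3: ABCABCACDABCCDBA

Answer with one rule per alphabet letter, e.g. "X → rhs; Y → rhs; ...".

A->ABC, B->A, C->CD, D->B

  step 2 ⇒ step 3: AABCACDB ⇒ ABC·ABC·A·CD·ABC·CD·B·A
    A ↦ ABC
    B ↦ A
    C ↦ CD
    D ↦ B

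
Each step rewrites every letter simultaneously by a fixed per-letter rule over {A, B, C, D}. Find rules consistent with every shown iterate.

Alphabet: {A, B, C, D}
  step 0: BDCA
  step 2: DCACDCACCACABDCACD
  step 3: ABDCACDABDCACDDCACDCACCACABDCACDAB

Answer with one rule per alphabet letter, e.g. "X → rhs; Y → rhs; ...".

A->CAC, B->CAC, C->D, D->AB

  step 2 ⇒ step 3: DCACDCACCACABDCACD ⇒ AB·D·CAC·D·AB·D·CAC·D·D·CAC·D·CAC·CAC·AB·D·CAC·D·AB
    A ↦ CAC
    B ↦ CAC
    C ↦ D
    D ↦ AB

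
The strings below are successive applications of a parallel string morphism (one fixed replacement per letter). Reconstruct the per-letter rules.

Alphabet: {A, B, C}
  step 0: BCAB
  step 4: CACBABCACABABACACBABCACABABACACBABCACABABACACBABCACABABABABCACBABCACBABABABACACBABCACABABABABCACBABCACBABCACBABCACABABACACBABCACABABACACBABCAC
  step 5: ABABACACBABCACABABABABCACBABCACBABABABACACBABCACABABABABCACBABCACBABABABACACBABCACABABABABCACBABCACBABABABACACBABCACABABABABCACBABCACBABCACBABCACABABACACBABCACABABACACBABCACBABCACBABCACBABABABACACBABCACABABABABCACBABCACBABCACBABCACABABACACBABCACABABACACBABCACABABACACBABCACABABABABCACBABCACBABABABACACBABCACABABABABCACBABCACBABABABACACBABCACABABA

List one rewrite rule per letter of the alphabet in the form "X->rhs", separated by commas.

A->BAB, B->CAC, C->A

  step 4 ⇒ step 5: CACBABCACABABACACBABCACABABACACBABCACABABACACBABCACABABABABCACBABCACBABABABACACBABCACABABABABCACBABCACBABCACBABCACABABACACBABCACABABACACBABCAC ⇒ A·BAB·A·CAC·BAB·CAC·A·BAB·A·BAB·CAC·BAB·CAC·BAB·A·BAB·A·CAC·BAB·CAC·A·BAB·A·BAB·CAC·BAB·CAC·BAB·A·BAB·A·CAC·BAB·CAC·A·BAB·A·BAB·CAC·BAB·CAC·BAB·A·BAB·A·CAC·BAB·CAC·A·BAB·A·BAB·CAC·BAB·CAC·BAB·CAC·BAB·CAC·A·BAB·A·CAC·BAB·CAC·A·BAB·A·CAC·BAB·CAC·BAB·CAC·BAB·CAC·BAB·A·BAB·A·CAC·BAB·CAC·A·BAB·A·BAB·CAC·BAB·CAC·BAB·CAC·BAB·CAC·A·BAB·A·CAC·BAB·CAC·A·BAB·A·CAC·BAB·CAC·A·BAB·A·CAC·BAB·CAC·A·BAB·A·BAB·CAC·BAB·CAC·BAB·A·BAB·A·CAC·BAB·CAC·A·BAB·A·BAB·CAC·BAB·CAC·BAB·A·BAB·A·CAC·BAB·CAC·A·BAB·A
    A ↦ BAB
    B ↦ CAC
    C ↦ A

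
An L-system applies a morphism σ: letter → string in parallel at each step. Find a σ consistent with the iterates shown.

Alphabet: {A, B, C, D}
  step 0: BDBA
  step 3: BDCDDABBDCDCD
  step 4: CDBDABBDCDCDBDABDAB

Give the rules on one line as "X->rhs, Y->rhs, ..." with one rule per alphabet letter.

  step 3 ⇒ step 4: BDCDDABBDCDCD ⇒ CD·B·DA·B·B·D·CD·CD·B·DA·B·DA·B
    A ↦ D
    B ↦ CD
    C ↦ DA
    D ↦ B

A->D, B->CD, C->DA, D->B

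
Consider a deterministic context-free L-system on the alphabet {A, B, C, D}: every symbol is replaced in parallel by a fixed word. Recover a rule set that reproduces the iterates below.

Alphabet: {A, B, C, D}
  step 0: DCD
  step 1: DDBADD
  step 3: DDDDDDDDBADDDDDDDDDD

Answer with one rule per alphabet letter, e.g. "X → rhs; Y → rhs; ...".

A->D, B->C, C->BA, D->DD

  step 0 ⇒ step 1: DCD ⇒ DD·BA·DD
    C ↦ BA
    D ↦ DD
    A ↦ D  (constrained at step 1)
    B ↦ C  (constrained at step 1)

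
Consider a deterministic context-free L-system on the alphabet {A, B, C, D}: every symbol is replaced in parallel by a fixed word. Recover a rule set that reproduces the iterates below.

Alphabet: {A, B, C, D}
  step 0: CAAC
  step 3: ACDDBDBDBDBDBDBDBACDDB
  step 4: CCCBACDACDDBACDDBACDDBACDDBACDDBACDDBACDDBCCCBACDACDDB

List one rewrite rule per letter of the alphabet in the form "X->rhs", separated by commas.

A->CCC, B->DB, C->B, D->ACD

  step 3 ⇒ step 4: ACDDBDBDBDBDBDBDBACDDB ⇒ CCC·B·ACD·ACD·DB·ACD·DB·ACD·DB·ACD·DB·ACD·DB·ACD·DB·ACD·DB·CCC·B·ACD·ACD·DB
    A ↦ CCC
    B ↦ DB
    C ↦ B
    D ↦ ACD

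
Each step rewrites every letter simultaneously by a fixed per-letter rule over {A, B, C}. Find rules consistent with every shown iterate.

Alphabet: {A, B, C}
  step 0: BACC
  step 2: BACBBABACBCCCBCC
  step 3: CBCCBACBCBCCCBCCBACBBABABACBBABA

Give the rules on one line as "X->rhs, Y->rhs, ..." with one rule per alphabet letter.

A->CC, B->CB, C->BA

  step 2 ⇒ step 3: BACBBABACBCCCBCC ⇒ CB·CC·BA·CB·CB·CC·CB·CC·BA·CB·BA·BA·BA·CB·BA·BA
    A ↦ CC
    B ↦ CB
    C ↦ BA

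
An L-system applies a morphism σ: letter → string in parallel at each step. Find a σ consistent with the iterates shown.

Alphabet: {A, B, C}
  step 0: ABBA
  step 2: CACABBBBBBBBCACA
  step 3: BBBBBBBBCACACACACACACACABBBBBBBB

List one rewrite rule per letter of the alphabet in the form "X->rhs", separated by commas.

A->BB, B->CA, C->BB

  step 2 ⇒ step 3: CACABBBBBBBBCACA ⇒ BB·BB·BB·BB·CA·CA·CA·CA·CA·CA·CA·CA·BB·BB·BB·BB
    A ↦ BB
    B ↦ CA
    C ↦ BB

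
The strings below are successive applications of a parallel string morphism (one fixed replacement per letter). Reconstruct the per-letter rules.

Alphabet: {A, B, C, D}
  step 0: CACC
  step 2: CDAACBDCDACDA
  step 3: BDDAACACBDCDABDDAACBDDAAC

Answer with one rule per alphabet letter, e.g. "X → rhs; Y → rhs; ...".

A->AC, B->C, C->BD, D->DA

  step 2 ⇒ step 3: CDAACBDCDACDA ⇒ BD·DA·AC·AC·BD·C·DA·BD·DA·AC·BD·DA·AC
    A ↦ AC
    B ↦ C
    C ↦ BD
    D ↦ DA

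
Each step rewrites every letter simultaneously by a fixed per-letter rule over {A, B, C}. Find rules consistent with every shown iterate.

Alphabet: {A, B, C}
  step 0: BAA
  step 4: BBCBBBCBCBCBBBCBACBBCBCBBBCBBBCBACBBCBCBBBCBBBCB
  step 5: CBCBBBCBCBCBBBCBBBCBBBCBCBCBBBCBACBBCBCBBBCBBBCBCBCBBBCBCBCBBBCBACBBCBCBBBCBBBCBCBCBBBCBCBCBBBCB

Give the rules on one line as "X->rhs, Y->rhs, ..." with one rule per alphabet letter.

  step 4 ⇒ step 5: BBCBBBCBCBCBBBCBACBBCBCBBBCBBBCBACBBCBCBBBCBBBCB ⇒ CB·CB·BB·CB·CB·CB·BB·CB·BB·CB·BB·CB·CB·CB·BB·CB·AC·BB·CB·CB·BB·CB·BB·CB·CB·CB·BB·CB·CB·CB·BB·CB·AC·BB·CB·CB·BB·CB·BB·CB·CB·CB·BB·CB·CB·CB·BB·CB
    A ↦ AC
    B ↦ CB
    C ↦ BB

A->AC, B->CB, C->BB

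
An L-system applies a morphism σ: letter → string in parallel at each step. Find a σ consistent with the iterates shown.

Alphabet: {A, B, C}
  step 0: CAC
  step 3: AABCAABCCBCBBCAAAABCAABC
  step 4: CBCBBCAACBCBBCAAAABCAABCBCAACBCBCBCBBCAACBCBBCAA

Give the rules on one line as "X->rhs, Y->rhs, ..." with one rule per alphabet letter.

A->CB, B->BC, C->AA

  step 3 ⇒ step 4: AABCAABCCBCBBCAAAABCAABC ⇒ CB·CB·BC·AA·CB·CB·BC·AA·AA·BC·AA·BC·BC·AA·CB·CB·CB·CB·BC·AA·CB·CB·BC·AA
    A ↦ CB
    B ↦ BC
    C ↦ AA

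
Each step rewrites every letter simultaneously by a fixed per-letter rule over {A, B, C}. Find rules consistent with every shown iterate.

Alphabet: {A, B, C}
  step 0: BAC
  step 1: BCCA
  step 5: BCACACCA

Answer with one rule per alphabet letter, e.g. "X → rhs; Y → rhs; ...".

A->C, B->BC, C->A

  step 0 ⇒ step 1: BAC ⇒ BC·C·A
    A ↦ C
    B ↦ BC
    C ↦ A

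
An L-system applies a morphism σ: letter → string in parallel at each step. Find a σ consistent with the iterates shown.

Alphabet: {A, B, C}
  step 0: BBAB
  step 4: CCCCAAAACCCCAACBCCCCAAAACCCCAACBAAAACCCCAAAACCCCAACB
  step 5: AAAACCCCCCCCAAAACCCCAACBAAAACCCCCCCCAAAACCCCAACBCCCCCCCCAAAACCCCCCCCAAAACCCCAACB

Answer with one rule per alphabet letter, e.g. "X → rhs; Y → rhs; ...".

  step 4 ⇒ step 5: CCCCAAAACCCCAACBCCCCAAAACCCCAACBAAAACCCCAAAACCCCAACB ⇒ A·A·A·A·CC·CC·CC·CC·A·A·A·A·CC·CC·A·ACB·A·A·A·A·CC·CC·CC·CC·A·A·A·A·CC·CC·A·ACB·CC·CC·CC·CC·A·A·A·A·CC·CC·CC·CC·A·A·A·A·CC·CC·A·ACB
    A ↦ CC
    B ↦ ACB
    C ↦ A

A->CC, B->ACB, C->A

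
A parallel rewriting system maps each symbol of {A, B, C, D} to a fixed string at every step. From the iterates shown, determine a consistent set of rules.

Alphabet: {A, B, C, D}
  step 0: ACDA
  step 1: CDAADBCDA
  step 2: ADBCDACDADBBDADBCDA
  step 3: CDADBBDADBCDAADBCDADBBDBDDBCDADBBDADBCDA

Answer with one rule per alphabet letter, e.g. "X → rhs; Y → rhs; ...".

A->CDA, B->BD, C->A, D->DB

  step 2 ⇒ step 3: ADBCDACDADBBDADBCDA ⇒ CDA·DB·BD·A·DB·CDA·A·DB·CDA·DB·BD·BD·DB·CDA·DB·BD·A·DB·CDA
    A ↦ CDA
    B ↦ BD
    C ↦ A
    D ↦ DB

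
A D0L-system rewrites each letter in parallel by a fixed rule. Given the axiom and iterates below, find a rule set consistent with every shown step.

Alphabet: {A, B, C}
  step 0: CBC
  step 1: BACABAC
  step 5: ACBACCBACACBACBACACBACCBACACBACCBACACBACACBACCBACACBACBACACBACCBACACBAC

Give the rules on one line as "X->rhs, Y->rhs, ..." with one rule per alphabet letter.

  step 0 ⇒ step 1: CBC ⇒ BAC·A·BAC
    B ↦ A
    C ↦ BAC
    A ↦ C  (constrained at step 1)

A->C, B->A, C->BAC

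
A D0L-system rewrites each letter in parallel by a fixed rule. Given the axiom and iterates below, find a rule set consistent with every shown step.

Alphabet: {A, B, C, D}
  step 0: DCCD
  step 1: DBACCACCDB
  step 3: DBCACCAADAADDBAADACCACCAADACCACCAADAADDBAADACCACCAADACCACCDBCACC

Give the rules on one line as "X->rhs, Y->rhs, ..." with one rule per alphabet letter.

  step 0 ⇒ step 1: DCCD ⇒ DB·ACC·ACC·DB
    C ↦ ACC
    D ↦ DB
    A ↦ AAD  (constrained at step 1)
    B ↦ C  (constrained at step 1)

A->AAD, B->C, C->ACC, D->DB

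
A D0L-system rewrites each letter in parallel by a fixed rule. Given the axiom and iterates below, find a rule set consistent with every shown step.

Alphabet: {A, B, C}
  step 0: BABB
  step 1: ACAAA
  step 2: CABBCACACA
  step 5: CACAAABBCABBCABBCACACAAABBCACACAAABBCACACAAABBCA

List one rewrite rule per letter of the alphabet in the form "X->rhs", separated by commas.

A->CA, B->A, C->BB

  step 1 ⇒ step 2: ACAAA ⇒ CA·BB·CA·CA·CA
    A ↦ CA
    C ↦ BB
  step 0 ⇒ step 1: BABB ⇒ A·CA·A·A
    B ↦ A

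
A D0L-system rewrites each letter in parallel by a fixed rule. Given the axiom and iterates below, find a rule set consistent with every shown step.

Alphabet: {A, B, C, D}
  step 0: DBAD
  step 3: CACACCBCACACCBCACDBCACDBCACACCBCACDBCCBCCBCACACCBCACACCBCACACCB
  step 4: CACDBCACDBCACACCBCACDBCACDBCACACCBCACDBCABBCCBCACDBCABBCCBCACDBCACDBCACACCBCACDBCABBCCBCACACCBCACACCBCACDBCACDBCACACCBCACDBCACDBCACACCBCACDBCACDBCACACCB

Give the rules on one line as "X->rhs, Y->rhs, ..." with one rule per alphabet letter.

A->CDB, B->CCB, C->CA, D->BB

  step 3 ⇒ step 4: CACACCBCACACCBCACDBCACDBCACACCBCACDBCCBCCBCACACCBCACACCBCACACCB ⇒ CA·CDB·CA·CDB·CA·CA·CCB·CA·CDB·CA·CDB·CA·CA·CCB·CA·CDB·CA·BB·CCB·CA·CDB·CA·BB·CCB·CA·CDB·CA·CDB·CA·CA·CCB·CA·CDB·CA·BB·CCB·CA·CA·CCB·CA·CA·CCB·CA·CDB·CA·CDB·CA·CA·CCB·CA·CDB·CA·CDB·CA·CA·CCB·CA·CDB·CA·CDB·CA·CA·CCB
    A ↦ CDB
    B ↦ CCB
    C ↦ CA
    D ↦ BB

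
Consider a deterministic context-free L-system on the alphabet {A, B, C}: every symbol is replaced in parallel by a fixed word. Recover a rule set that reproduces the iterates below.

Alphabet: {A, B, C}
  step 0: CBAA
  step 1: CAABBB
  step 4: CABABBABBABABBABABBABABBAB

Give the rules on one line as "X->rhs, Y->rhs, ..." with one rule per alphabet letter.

A->B, B->AB, C->CA

  step 0 ⇒ step 1: CBAA ⇒ CA·AB·B·B
    A ↦ B
    B ↦ AB
    C ↦ CA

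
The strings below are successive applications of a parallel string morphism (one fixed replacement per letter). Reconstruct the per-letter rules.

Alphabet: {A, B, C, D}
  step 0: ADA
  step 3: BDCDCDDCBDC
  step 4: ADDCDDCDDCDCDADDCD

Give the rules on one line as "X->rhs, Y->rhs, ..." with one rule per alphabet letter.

  step 3 ⇒ step 4: BDCDCDDCBDC ⇒ AD·DC·D·DC·D·DC·DC·D·AD·DC·D
    B ↦ AD
    C ↦ D
    D ↦ DC
    A ↦ B  (constrained at step 0)

A->B, B->AD, C->D, D->DC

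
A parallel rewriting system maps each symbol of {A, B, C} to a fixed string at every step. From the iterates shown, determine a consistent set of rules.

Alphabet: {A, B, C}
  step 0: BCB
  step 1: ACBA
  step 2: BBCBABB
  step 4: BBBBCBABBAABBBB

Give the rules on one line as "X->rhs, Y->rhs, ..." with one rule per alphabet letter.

A->BB, B->A, C->CB

  step 1 ⇒ step 2: ACBA ⇒ BB·CB·A·BB
    A ↦ BB
    B ↦ A
    C ↦ CB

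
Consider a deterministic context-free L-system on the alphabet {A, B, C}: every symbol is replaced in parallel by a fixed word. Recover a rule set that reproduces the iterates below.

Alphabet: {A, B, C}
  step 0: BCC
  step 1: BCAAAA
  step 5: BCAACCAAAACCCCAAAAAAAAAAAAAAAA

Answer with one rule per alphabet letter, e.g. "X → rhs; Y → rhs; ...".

  step 0 ⇒ step 1: BCC ⇒ BC·AA·AA
    B ↦ BC
    C ↦ AA
    A ↦ C  (constrained at step 1)

A->C, B->BC, C->AA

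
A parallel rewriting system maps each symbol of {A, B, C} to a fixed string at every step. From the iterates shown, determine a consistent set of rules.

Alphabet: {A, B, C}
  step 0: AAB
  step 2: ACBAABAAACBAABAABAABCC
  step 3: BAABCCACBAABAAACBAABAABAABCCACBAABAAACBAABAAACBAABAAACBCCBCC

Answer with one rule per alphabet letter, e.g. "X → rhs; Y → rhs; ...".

  step 2 ⇒ step 3: ACBAABAAACBAABAABAABCC ⇒ BAA·BCC·AC·BAA·BAA·AC·BAA·BAA·BAA·BCC·AC·BAA·BAA·AC·BAA·BAA·AC·BAA·BAA·AC·BCC·BCC
    A ↦ BAA
    B ↦ AC
    C ↦ BCC

A->BAA, B->AC, C->BCC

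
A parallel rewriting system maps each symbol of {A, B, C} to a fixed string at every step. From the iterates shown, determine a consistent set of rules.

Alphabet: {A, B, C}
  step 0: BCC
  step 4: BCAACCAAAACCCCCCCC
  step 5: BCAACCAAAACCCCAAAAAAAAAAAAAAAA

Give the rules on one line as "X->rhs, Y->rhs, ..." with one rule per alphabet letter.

  step 4 ⇒ step 5: BCAACCAAAACCCCCCCC ⇒ BC·AA·C·C·AA·AA·C·C·C·C·AA·AA·AA·AA·AA·AA·AA·AA
    A ↦ C
    B ↦ BC
    C ↦ AA

A->C, B->BC, C->AA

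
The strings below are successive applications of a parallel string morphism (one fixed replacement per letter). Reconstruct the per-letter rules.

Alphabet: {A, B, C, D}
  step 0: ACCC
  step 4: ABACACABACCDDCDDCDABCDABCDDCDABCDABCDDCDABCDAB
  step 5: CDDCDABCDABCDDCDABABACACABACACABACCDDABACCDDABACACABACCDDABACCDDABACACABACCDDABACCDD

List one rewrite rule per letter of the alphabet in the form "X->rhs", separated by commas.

A->CD, B->D, C->AB, D->AC

  step 4 ⇒ step 5: ABACACABACCDDCDDCDABCDABCDDCDABCDABCDDCDABCDAB ⇒ CD·D·CD·AB·CD·AB·CD·D·CD·AB·AB·AC·AC·AB·AC·AC·AB·AC·CD·D·AB·AC·CD·D·AB·AC·AC·AB·AC·CD·D·AB·AC·CD·D·AB·AC·AC·AB·AC·CD·D·AB·AC·CD·D
    A ↦ CD
    B ↦ D
    C ↦ AB
    D ↦ AC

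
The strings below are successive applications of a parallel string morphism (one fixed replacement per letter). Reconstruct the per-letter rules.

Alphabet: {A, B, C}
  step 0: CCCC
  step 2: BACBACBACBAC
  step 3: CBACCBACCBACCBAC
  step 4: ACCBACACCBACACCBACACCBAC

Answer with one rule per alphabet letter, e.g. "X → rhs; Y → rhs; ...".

  step 3 ⇒ step 4: CBACCBACCBACCBAC ⇒ AC·C·B·AC·AC·C·B·AC·AC·C·B·AC·AC·C·B·AC
    A ↦ B
    B ↦ C
    C ↦ AC

A->B, B->C, C->AC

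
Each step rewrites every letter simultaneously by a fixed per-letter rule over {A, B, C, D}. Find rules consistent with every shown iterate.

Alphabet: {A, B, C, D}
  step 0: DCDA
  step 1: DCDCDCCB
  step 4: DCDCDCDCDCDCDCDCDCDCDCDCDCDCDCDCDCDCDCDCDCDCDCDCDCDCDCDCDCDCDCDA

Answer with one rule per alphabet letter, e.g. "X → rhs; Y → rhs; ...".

  step 0 ⇒ step 1: DCDA ⇒ DC·DC·DC·CB
    A ↦ CB
    C ↦ DC
    D ↦ DC
    B ↦ DA  (constrained at step 1)

A->CB, B->DA, C->DC, D->DC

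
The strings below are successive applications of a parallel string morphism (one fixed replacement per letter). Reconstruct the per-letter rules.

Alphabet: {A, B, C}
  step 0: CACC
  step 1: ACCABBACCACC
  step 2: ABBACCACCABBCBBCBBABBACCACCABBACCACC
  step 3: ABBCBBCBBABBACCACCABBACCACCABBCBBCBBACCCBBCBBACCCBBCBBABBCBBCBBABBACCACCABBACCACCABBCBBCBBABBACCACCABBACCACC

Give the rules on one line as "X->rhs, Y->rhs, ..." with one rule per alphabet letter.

  step 2 ⇒ step 3: ABBACCACCABBCBBCBBABBACCACCABBACCACC ⇒ ABB·CBB·CBB·ABB·ACC·ACC·ABB·ACC·ACC·ABB·CBB·CBB·ACC·CBB·CBB·ACC·CBB·CBB·ABB·CBB·CBB·ABB·ACC·ACC·ABB·ACC·ACC·ABB·CBB·CBB·ABB·ACC·ACC·ABB·ACC·ACC
    A ↦ ABB
    B ↦ CBB
    C ↦ ACC

A->ABB, B->CBB, C->ACC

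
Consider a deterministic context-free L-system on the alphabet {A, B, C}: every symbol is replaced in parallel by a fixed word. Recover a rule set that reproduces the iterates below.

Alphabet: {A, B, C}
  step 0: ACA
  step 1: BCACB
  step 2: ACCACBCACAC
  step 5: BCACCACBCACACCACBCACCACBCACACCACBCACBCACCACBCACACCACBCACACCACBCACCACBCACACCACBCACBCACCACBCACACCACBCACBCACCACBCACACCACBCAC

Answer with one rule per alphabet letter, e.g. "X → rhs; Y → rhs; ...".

  step 1 ⇒ step 2: BCACB ⇒ AC·CAC·B·CAC·AC
    A ↦ B
    B ↦ AC
    C ↦ CAC

A->B, B->AC, C->CAC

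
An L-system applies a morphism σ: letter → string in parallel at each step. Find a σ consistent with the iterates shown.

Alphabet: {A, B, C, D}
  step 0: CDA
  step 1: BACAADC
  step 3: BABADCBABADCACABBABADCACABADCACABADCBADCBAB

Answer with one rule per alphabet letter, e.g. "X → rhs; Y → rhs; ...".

  step 0 ⇒ step 1: CDA ⇒ B·ACA·ADC
    A ↦ ADC
    C ↦ B
    D ↦ ACA
    B ↦ BAB  (constrained at step 1)

A->ADC, B->BAB, C->B, D->ACA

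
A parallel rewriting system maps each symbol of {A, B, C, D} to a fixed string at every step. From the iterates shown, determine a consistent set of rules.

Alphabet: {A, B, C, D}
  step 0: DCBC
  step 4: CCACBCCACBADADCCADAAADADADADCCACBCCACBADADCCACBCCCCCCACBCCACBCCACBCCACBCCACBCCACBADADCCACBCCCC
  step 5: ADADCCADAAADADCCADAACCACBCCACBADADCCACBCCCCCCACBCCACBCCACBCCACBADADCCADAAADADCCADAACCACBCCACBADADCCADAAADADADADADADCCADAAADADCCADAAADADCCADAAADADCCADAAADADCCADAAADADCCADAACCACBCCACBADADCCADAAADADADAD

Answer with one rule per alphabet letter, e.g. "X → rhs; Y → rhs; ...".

  step 4 ⇒ step 5: CCACBCCACBADADCCADAAADADADADCCACBCCACBADADCCACBCCCCCCACBCCACBCCACBCCACBCCACBCCACBADADCCACBCCCC ⇒ AD·AD·CC·AD·AA·AD·AD·CC·AD·AA·CC·ACB·CC·ACB·AD·AD·CC·ACB·CC·CC·CC·ACB·CC·ACB·CC·ACB·CC·ACB·AD·AD·CC·AD·AA·AD·AD·CC·AD·AA·CC·ACB·CC·ACB·AD·AD·CC·AD·AA·AD·AD·AD·AD·AD·AD·CC·AD·AA·AD·AD·CC·AD·AA·AD·AD·CC·AD·AA·AD·AD·CC·AD·AA·AD·AD·CC·AD·AA·AD·AD·CC·AD·AA·CC·ACB·CC·ACB·AD·AD·CC·AD·AA·AD·AD·AD·AD
    A ↦ CC
    B ↦ AA
    C ↦ AD
    D ↦ ACB

A->CC, B->AA, C->AD, D->ACB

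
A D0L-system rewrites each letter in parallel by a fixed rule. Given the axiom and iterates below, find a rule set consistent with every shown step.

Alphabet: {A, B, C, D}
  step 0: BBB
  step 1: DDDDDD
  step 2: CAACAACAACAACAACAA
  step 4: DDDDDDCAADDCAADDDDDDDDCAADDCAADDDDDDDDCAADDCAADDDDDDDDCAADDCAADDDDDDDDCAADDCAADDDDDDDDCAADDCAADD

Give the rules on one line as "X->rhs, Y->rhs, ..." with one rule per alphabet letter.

A->DB, B->DD, C->BBB, D->CAA

  step 1 ⇒ step 2: DDDDDD ⇒ CAA·CAA·CAA·CAA·CAA·CAA
    D ↦ CAA
    A ↦ DB  (constrained at step 2)
  step 0 ⇒ step 1: BBB ⇒ DD·DD·DD
    B ↦ DD
    C ↦ BBB  (constrained at step 2)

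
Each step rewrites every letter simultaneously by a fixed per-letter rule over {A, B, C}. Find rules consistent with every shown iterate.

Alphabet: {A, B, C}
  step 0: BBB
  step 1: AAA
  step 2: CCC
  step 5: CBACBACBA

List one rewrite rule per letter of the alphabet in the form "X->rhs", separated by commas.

A->C, B->A, C->BA

  step 1 ⇒ step 2: AAA ⇒ C·C·C
    A ↦ C
  step 0 ⇒ step 1: BBB ⇒ A·A·A
    B ↦ A
    C ↦ BA  (constrained at step 2)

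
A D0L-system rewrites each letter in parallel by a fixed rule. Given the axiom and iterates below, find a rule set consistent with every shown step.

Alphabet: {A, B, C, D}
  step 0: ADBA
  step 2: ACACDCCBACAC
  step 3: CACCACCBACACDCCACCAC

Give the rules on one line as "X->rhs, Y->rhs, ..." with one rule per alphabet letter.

A->C, B->DC, C->AC, D->CB

  step 2 ⇒ step 3: ACACDCCBACAC ⇒ C·AC·C·AC·CB·AC·AC·DC·C·AC·C·AC
    A ↦ C
    B ↦ DC
    C ↦ AC
    D ↦ CB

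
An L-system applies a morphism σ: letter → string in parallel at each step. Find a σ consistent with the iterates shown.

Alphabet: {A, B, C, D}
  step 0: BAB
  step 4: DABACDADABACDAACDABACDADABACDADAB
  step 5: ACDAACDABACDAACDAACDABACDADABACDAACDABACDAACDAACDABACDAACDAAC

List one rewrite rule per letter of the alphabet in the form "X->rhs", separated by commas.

  step 4 ⇒ step 5: DABACDADABACDAACDABACDADABACDADAB ⇒ AC·DA·AC·DA·B·AC·DA·AC·DA·AC·DA·B·AC·DA·DA·B·AC·DA·AC·DA·B·AC·DA·AC·DA·AC·DA·B·AC·DA·AC·DA·AC
    A ↦ DA
    B ↦ AC
    C ↦ B
    D ↦ AC

A->DA, B->AC, C->B, D->AC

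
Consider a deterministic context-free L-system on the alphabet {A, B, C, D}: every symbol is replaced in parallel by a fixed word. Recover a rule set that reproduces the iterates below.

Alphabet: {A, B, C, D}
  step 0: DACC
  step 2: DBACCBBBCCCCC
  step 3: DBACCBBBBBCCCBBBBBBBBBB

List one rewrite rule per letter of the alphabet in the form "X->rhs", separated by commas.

A->CB, B->C, C->BB, D->DBA

  step 2 ⇒ step 3: DBACCBBBCCCCC ⇒ DBA·C·CB·BB·BB·C·C·C·BB·BB·BB·BB·BB
    A ↦ CB
    B ↦ C
    C ↦ BB
    D ↦ DBA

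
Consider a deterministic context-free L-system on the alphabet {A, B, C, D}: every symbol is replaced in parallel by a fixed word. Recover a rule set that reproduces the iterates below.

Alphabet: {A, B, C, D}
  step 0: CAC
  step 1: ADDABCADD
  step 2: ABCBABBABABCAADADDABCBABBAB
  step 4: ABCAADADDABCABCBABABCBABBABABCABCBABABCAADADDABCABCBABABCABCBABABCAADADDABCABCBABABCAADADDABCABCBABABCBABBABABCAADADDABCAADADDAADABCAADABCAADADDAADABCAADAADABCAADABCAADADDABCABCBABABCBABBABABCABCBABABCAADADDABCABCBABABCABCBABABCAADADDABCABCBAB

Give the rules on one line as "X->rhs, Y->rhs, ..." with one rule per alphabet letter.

A->ABC, B->AAD, C->ADD, D->BAB

  step 1 ⇒ step 2: ADDABCADD ⇒ ABC·BAB·BAB·ABC·AAD·ADD·ABC·BAB·BAB
    A ↦ ABC
    B ↦ AAD
    C ↦ ADD
    D ↦ BAB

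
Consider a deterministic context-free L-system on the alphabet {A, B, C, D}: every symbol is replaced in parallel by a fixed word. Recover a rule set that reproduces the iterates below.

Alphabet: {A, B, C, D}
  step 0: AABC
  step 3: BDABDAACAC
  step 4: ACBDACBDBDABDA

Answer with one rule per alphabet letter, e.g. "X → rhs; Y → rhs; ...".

  step 3 ⇒ step 4: BDABDAACAC ⇒ A·C·BD·A·C·BD·BD·A·BD·A
    A ↦ BD
    B ↦ A
    C ↦ A
    D ↦ C

A->BD, B->A, C->A, D->C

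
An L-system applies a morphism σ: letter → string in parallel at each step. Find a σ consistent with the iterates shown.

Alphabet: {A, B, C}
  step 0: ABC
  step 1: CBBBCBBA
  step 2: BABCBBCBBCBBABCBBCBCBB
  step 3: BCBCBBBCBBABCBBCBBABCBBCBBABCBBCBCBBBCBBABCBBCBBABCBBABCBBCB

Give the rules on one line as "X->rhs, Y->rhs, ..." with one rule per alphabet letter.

A->CBB, B->BCB, C->BA

  step 2 ⇒ step 3: BABCBBCBBCBBABCBBCBCBB ⇒ BCB·CBB·BCB·BA·BCB·BCB·BA·BCB·BCB·BA·BCB·BCB·CBB·BCB·BA·BCB·BCB·BA·BCB·BA·BCB·BCB
    A ↦ CBB
    B ↦ BCB
    C ↦ BA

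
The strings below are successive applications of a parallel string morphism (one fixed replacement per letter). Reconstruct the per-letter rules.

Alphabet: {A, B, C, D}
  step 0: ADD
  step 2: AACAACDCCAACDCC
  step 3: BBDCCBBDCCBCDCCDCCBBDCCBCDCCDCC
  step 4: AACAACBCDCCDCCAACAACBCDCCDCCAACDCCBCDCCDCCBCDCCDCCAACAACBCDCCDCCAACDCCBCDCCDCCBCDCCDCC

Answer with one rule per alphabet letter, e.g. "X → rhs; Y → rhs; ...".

A->B, B->AAC, C->DCC, D->BC

  step 3 ⇒ step 4: BBDCCBBDCCBCDCCDCCBBDCCBCDCCDCC ⇒ AAC·AAC·BC·DCC·DCC·AAC·AAC·BC·DCC·DCC·AAC·DCC·BC·DCC·DCC·BC·DCC·DCC·AAC·AAC·BC·DCC·DCC·AAC·DCC·BC·DCC·DCC·BC·DCC·DCC
    B ↦ AAC
    C ↦ DCC
    D ↦ BC
  step 2 ⇒ step 3: AACAACDCCAACDCC ⇒ B·B·DCC·B·B·DCC·BC·DCC·DCC·B·B·DCC·BC·DCC·DCC
    A ↦ B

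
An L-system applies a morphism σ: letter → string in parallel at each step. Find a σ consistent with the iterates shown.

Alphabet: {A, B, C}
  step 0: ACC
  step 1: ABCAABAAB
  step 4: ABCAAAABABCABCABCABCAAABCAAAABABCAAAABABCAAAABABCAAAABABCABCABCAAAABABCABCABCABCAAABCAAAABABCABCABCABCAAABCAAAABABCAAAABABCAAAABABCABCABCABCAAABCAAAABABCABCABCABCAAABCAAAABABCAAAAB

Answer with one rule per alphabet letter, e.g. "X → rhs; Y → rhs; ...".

  step 0 ⇒ step 1: ACC ⇒ ABC·AAB·AAB
    A ↦ ABC
    C ↦ AAB
    B ↦ AA  (constrained at step 1)

A->ABC, B->AA, C->AAB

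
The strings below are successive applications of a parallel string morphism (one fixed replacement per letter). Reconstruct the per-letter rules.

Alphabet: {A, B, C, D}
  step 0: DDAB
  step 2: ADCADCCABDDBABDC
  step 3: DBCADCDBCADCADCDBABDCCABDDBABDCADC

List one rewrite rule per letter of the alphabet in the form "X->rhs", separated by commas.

  step 2 ⇒ step 3: ADCADCCABDDBABDC ⇒ DB·C·ADC·DB·C·ADC·ADC·DB·ABD·C·C·ABD·DB·ABD·C·ADC
    A ↦ DB
    B ↦ ABD
    C ↦ ADC
    D ↦ C

A->DB, B->ABD, C->ADC, D->C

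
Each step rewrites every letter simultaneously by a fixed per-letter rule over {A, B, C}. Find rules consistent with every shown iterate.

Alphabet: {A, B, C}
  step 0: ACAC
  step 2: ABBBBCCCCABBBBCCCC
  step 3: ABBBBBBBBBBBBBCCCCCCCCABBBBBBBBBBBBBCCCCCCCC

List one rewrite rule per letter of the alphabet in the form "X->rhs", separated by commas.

  step 2 ⇒ step 3: ABBBBCCCCABBBBCCCC ⇒ AB·BBB·BBB·BBB·BBB·CC·CC·CC·CC·AB·BBB·BBB·BBB·BBB·CC·CC·CC·CC
    A ↦ AB
    B ↦ BBB
    C ↦ CC

A->AB, B->BBB, C->CC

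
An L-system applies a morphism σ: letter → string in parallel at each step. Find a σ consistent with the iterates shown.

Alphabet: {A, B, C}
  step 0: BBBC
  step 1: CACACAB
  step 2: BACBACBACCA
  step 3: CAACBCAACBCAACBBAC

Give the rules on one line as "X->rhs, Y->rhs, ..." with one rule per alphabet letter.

  step 2 ⇒ step 3: BACBACBACCA ⇒ CA·AC·B·CA·AC·B·CA·AC·B·B·AC
    A ↦ AC
    B ↦ CA
    C ↦ B

A->AC, B->CA, C->B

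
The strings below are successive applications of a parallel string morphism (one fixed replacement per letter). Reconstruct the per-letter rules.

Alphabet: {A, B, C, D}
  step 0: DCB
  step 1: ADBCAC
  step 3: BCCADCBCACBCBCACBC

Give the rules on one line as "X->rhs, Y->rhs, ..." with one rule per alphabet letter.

A->C, B->AC, C->BC, D->AD

  step 0 ⇒ step 1: DCB ⇒ AD·BC·AC
    B ↦ AC
    C ↦ BC
    D ↦ AD
    A ↦ C  (constrained at step 1)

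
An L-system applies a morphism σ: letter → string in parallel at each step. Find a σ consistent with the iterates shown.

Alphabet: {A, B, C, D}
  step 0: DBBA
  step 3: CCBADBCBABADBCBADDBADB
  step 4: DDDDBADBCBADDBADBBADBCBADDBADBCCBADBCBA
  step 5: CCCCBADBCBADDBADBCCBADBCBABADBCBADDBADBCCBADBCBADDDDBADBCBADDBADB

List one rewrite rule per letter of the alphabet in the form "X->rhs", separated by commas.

A->DB, B->BA, C->DD, D->C

  step 4 ⇒ step 5: DDDDBADBCBADDBADBBADBCBADDBADBCCBADBCBA ⇒ C·C·C·C·BA·DB·C·BA·DD·BA·DB·C·C·BA·DB·C·BA·BA·DB·C·BA·DD·BA·DB·C·C·BA·DB·C·BA·DD·DD·BA·DB·C·BA·DD·BA·DB
    A ↦ DB
    B ↦ BA
    C ↦ DD
    D ↦ C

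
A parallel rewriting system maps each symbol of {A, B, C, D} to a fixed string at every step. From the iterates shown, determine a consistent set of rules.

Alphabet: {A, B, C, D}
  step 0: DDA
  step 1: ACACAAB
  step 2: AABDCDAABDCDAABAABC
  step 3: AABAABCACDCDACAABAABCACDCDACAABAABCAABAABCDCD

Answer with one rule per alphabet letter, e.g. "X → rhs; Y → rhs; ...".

A->AAB, B->C, C->DCD, D->AC

  step 2 ⇒ step 3: AABDCDAABDCDAABAABC ⇒ AAB·AAB·C·AC·DCD·AC·AAB·AAB·C·AC·DCD·AC·AAB·AAB·C·AAB·AAB·C·DCD
    A ↦ AAB
    B ↦ C
    C ↦ DCD
    D ↦ AC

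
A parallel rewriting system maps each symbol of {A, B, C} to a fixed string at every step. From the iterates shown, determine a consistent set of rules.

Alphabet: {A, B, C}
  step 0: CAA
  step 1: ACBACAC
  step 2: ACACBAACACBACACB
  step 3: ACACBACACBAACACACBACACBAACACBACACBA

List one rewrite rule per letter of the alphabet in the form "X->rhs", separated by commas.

  step 2 ⇒ step 3: ACACBAACACBACACB ⇒ AC·ACB·AC·ACB·A·AC·AC·ACB·AC·ACB·A·AC·ACB·AC·ACB·A
    A ↦ AC
    B ↦ A
    C ↦ ACB

A->AC, B->A, C->ACB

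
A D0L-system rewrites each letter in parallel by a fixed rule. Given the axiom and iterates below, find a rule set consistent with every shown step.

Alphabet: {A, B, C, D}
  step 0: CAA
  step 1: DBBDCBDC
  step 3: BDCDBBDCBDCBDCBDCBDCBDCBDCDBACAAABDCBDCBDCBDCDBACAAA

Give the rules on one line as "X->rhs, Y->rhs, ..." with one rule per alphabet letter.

  step 0 ⇒ step 1: CAA ⇒ DB·BDC·BDC
    A ↦ BDC
    C ↦ DB
    B ↦ AAA  (constrained at step 1)
    D ↦ AC  (constrained at step 1)

A->BDC, B->AAA, C->DB, D->AC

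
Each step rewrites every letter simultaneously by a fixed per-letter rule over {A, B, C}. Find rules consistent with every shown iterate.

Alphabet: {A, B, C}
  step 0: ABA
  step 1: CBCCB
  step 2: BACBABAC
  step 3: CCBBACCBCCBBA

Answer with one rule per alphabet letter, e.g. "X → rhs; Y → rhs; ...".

A->CB, B->C, C->BA

  step 2 ⇒ step 3: BACBABAC ⇒ C·CB·BA·C·CB·C·CB·BA
    A ↦ CB
    B ↦ C
    C ↦ BA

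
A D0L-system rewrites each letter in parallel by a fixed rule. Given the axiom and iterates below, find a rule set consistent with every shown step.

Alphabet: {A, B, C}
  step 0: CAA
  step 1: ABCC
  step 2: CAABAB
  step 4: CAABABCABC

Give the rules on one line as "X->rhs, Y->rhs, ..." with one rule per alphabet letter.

A->C, B->A, C->AB

  step 1 ⇒ step 2: ABCC ⇒ C·A·AB·AB
    A ↦ C
    B ↦ A
    C ↦ AB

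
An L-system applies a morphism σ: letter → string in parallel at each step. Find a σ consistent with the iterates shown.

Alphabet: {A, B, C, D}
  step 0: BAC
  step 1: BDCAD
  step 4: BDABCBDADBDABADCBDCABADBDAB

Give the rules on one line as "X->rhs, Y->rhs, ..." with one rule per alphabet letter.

A->C, B->BD, C->AD, D->AB

  step 0 ⇒ step 1: BAC ⇒ BD·C·AD
    A ↦ C
    B ↦ BD
    C ↦ AD
    D ↦ AB  (constrained at step 1)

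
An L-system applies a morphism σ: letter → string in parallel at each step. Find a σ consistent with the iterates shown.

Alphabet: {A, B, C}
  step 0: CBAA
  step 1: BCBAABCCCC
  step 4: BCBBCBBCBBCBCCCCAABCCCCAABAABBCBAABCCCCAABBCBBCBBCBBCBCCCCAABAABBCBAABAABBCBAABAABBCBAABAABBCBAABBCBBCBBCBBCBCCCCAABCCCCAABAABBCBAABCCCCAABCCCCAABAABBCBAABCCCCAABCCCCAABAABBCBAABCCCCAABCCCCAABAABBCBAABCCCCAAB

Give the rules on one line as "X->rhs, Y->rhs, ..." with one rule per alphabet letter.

  step 0 ⇒ step 1: CBAA ⇒ BCB·AAB·CC·CC
    A ↦ CC
    B ↦ AAB
    C ↦ BCB

A->CC, B->AAB, C->BCB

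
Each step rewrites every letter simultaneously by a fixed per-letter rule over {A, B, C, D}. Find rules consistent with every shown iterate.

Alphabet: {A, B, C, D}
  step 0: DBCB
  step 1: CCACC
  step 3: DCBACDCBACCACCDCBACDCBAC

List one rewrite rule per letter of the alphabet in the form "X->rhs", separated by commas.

A->DCB, B->C, C->AC, D->C

  step 0 ⇒ step 1: DBCB ⇒ C·C·AC·C
    B ↦ C
    C ↦ AC
    D ↦ C
    A ↦ DCB  (constrained at step 1)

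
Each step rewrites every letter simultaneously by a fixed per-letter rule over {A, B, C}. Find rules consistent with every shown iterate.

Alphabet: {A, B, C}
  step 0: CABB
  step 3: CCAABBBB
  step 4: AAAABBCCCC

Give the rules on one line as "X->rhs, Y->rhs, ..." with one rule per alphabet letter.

  step 3 ⇒ step 4: CCAABBBB ⇒ AA·AA·B·B·C·C·C·C
    A ↦ B
    B ↦ C
    C ↦ AA

A->B, B->C, C->AA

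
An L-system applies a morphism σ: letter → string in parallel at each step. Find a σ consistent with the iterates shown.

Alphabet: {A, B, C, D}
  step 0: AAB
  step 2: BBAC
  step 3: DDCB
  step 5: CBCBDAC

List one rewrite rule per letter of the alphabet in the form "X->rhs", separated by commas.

A->C, B->D, C->B, D->AC

  step 2 ⇒ step 3: BBAC ⇒ D·D·C·B
    A ↦ C
    B ↦ D
    C ↦ B
    D ↦ AC  (constrained at step 3)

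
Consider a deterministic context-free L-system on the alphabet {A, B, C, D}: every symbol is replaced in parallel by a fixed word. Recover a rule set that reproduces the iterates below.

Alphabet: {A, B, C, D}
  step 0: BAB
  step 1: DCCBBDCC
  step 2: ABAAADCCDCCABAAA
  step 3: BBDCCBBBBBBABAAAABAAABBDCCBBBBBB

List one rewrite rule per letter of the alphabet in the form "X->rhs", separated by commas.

A->BB, B->DCC, C->A, D->ABA

  step 2 ⇒ step 3: ABAAADCCDCCABAAA ⇒ BB·DCC·BB·BB·BB·ABA·A·A·ABA·A·A·BB·DCC·BB·BB·BB
    A ↦ BB
    B ↦ DCC
    C ↦ A
    D ↦ ABA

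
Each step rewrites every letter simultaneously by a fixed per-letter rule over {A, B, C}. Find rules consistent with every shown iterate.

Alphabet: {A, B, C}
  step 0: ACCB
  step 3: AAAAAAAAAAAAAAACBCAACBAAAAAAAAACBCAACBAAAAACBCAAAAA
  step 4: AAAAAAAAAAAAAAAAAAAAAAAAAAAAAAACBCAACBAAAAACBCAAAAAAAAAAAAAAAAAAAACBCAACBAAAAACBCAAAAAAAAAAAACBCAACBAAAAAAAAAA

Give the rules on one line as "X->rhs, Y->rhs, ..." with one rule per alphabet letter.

  step 3 ⇒ step 4: AAAAAAAAAAAAAAACBCAACBAAAAAAAAACBCAACBAAAAACBCAAAAA ⇒ AA·AA·AA·AA·AA·AA·AA·AA·AA·AA·AA·AA·AA·AA·AA·ACB·CA·ACB·AA·AA·ACB·CA·AA·AA·AA·AA·AA·AA·AA·AA·AA·ACB·CA·ACB·AA·AA·ACB·CA·AA·AA·AA·AA·AA·ACB·CA·ACB·AA·AA·AA·AA·AA
    A ↦ AA
    B ↦ CA
    C ↦ ACB

A->AA, B->CA, C->ACB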